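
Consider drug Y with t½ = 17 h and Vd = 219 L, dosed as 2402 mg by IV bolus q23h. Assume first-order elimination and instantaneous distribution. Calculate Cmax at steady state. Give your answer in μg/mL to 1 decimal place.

Over one 23-h interval, 23/17 ≈ 1.3529 half-lives elapse, leaving f ≈ 0.3915 of each dose.
At steady state, accumulation factor R = 1/(1 − e^(−kτ)) ≈ 1.6434.
Single-dose peak C₀ = D/Vd = 2402/219 ≈ 10.968 μg/mL.
Cmax,ss = C₀/(1 − f) ≈ 10.968/0.6085 ≈ 18.025 μg/mL.

18.0 μg/mL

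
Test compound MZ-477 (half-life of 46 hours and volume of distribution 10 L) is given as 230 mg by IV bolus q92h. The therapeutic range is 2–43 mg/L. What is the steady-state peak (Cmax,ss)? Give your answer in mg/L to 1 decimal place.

30.7 mg/L

τ = 92 h = 2 half-lives, so f = (1/2)^2 = 0.25.
At steady state, R = 1/(1 − 0.25) = 4/3.
Single-dose peak C₀ = D/Vd = 230/10 = 23 mg/L.
Steady-state peak Cmax,ss = C₀·R = 23 × 4/3 ≈ 30.667 mg/L.
Peak 30.7 mg/L vs MTC 43 mg/L: below toxic threshold.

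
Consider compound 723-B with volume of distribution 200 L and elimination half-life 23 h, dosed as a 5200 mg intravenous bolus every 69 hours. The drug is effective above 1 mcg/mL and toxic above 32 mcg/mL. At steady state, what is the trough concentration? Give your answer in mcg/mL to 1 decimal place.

3.7 mcg/mL

The dosing interval is 3 half-lives, so f = 2^(−3) = 0.125.
Accumulation ratio R = 1/(1 − f) = 1/0.875 = 8/7.
Single-dose peak C₀ = D/Vd = 5200/200 = 26 mcg/mL.
Steady-state peak Cmax,ss = C₀·R = 26 × 8/7 ≈ 29.714 mcg/mL.
Steady-state trough Cmin,ss = Cmax,ss·f ≈ 29.714 × 0.125 ≈ 3.714 mcg/mL.
Trough 3.7 mcg/mL vs MEC 1 mcg/mL: adequate.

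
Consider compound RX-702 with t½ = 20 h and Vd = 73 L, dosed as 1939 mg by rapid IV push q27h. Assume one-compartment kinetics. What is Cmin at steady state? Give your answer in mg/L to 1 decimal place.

17.1 mg/L

τ/t½ = 27/20 ≈ 1.35, so fraction remaining f = (1/2)^(27/20) ≈ 0.3923.
Single-dose peak C₀ = D/Vd = 1939/73 ≈ 26.562 mg/L.
Steady-state trough Cmin,ss = C₀·f/(1−f) ≈ 26.562 × 0.3923/0.6077 ≈ 17.147 mg/L.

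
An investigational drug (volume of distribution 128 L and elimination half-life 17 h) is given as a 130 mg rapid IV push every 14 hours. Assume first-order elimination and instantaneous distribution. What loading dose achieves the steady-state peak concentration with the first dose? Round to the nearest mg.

f = (1/2)^(14/17) ≈ 0.565058; accumulation ratio R = 1/(1−f) ≈ 2.29916.
Loading dose to hit Cmax,ss on first dose: D_load = D_maint·R ≈ 130 × 2.29916 ≈ 298.89 mg.

299 mg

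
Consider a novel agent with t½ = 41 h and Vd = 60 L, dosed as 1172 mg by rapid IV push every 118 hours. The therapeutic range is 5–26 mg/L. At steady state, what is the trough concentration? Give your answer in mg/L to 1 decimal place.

3.1 mg/L

k = ln2/t½ = ln2/41 ≈ 0.016906 h⁻¹; fraction remaining f = e^(−kτ) = e^(−0.016906×118) ≈ 0.1360.
At steady state, accumulation factor R = 1/(1 − e^(−kτ)) ≈ 1.1574.
Single-dose peak C₀ = D/Vd = 1172/60 ≈ 19.533 mg/L.
Steady-state peak Cmax,ss = C₀·R ≈ 19.533 × 1.1574 ≈ 22.607 mg/L.
One interval later, Cmin,ss = Cmax,ss·e^(−kτ) ≈ 22.607 × 0.1360 ≈ 3.075 mg/L.
Trough 3.1 mg/L vs MEC 5 mg/L: subtherapeutic.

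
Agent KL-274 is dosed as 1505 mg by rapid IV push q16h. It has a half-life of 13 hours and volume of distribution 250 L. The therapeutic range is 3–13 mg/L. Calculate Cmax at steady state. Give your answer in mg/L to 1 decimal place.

k = ln2/t½ = ln2/13 ≈ 0.053319 h⁻¹; fraction remaining f = e^(−kτ) = e^(−0.053319×16) ≈ 0.4261.
Accumulation ratio R = 1/(1 − f) ≈ 1/0.5739 ≈ 1.7425.
Single-dose peak C₀ = D/Vd = 1505/250 ≈ 6.020 mg/L.
Steady-state peak Cmax,ss = C₀·R ≈ 6.020 × 1.7425 ≈ 10.490 mg/L.
Peak 10.5 mg/L vs MTC 13 mg/L: below toxic threshold.

10.5 mg/L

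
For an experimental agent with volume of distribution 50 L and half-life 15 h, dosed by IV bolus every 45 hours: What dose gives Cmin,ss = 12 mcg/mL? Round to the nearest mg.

τ/t½ = 45/15 ≈ 3, so f = (1/2)^(45/15) ≈ 0.125000.
Cmin,ss = (D/Vd)·f/(1−f), so D = Cmin,ss·Vd·(1−f)/f.
D = 12 × 50 × (1−f)/f ≈ 12 × 50 × 7.00000 ≈ 4200.00 mg.

4200 mg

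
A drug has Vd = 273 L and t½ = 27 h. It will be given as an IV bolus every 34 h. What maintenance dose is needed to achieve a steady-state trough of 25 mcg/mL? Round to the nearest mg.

9512 mg

τ/t½ = 34/27 ≈ 1.2593, so f = (1/2)^(34/27) ≈ 0.417758.
Cmin,ss = (D/Vd)·f/(1−f), so D = Cmin,ss·Vd·(1−f)/f.
D = 25 × 273 × (1−f)/f ≈ 25 × 273 × 1.39373 ≈ 9512.21 mg.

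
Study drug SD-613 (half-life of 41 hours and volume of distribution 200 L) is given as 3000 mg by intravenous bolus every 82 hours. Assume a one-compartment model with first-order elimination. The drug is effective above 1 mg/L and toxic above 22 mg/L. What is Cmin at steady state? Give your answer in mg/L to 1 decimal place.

5.0 mg/L

The dosing interval is 2 half-lives, so f = 2^(−2) = 0.25.
Accumulation ratio R = 1/(1 − f) = 1/0.75 = 4/3.
Single-dose peak C₀ = D/Vd = 3000/200 = 15 mg/L.
Steady-state peak Cmax,ss = C₀·R = 15 × 4/3 ≈ 20.000 mg/L.
Steady-state trough Cmin,ss = Cmax,ss·f ≈ 20.000 × 0.25 ≈ 5.000 mg/L.
Trough 5.0 mg/L vs MEC 1 mg/L: adequate.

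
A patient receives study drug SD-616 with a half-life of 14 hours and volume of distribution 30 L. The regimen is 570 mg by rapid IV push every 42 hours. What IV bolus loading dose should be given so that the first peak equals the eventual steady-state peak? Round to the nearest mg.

f = (1/2)^(42/14) ≈ 0.125000; accumulation ratio R = 1/(1−f) ≈ 1.14286.
Loading dose to hit Cmax,ss on first dose: D_load = D_maint·R ≈ 570 × 1.14286 ≈ 651.43 mg.

651 mg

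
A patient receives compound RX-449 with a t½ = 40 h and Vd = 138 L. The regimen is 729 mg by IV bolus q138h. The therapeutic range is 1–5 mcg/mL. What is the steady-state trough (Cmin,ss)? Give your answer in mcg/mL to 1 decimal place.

k = ln2/t½ = ln2/40 ≈ 0.017329 h⁻¹; fraction remaining f = e^(−kτ) = e^(−0.017329×138) ≈ 0.0915.
At steady state, accumulation factor R = 1/(1 − e^(−kτ)) ≈ 1.1007.
Each bolus raises the concentration by D/Vd = 729/138 ≈ 5.283 mcg/mL.
Cmax,ss = C₀/(1 − f) ≈ 5.283/0.9085 ≈ 5.815 mcg/mL.
Steady-state trough Cmin,ss = Cmax,ss·f ≈ 5.815 × 0.0915 ≈ 0.532 mcg/mL.
Trough 0.5 mcg/mL vs MEC 1 mcg/mL: subtherapeutic.

0.5 mcg/mL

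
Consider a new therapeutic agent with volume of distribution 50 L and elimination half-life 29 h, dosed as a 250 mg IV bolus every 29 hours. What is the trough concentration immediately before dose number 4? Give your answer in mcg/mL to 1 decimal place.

4.4 mcg/mL

f = (1/2)^(τ/t½) = (1/2)^(29/29) ≈ 0.5000.
C₀ = D/Vd = 250/50 ≈ 5.000 mcg/mL.
Before the 4th dose, 3 doses have been given. Superposition: Cmin = C₀·(f + f² + … + f^3).
≈ 5.000 × (0.5000 + 0.2500 + 0.1250) ≈ 5.000 × 0.8750 ≈ 4.375 mcg/mL.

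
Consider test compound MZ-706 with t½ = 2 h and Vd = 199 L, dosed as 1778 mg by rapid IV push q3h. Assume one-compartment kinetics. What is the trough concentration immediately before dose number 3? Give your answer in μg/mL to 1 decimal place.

f = (1/2)^(τ/t½) = (1/2)^(3/2) ≈ 0.3536.
C₀ = D/Vd = 1778/199 ≈ 8.935 μg/mL.
Before the 3rd dose, 2 doses have been given. Superposition: Cmin = C₀·(f + f²).
≈ 8.935 × (0.3536 + 0.1250) ≈ 8.935 × 0.4786 ≈ 4.276 μg/mL.

4.3 μg/mL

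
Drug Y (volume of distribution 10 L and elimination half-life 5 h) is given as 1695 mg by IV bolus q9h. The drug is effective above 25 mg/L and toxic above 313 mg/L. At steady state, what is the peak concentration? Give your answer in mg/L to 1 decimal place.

Over one 9-h interval, 9/5 ≈ 1.8 half-lives elapse, leaving f ≈ 0.2872 of each dose.
Accumulation ratio R = 1/(1 − f) ≈ 1/0.7128 ≈ 1.4029.
Each bolus raises the concentration by D/Vd = 1695/10 ≈ 169.500 mg/L.
Cmax,ss = C₀/(1 − f) ≈ 169.500/0.7128 ≈ 237.795 mg/L.
Peak 237.8 mg/L vs MTC 313 mg/L: below toxic threshold.

237.8 mg/L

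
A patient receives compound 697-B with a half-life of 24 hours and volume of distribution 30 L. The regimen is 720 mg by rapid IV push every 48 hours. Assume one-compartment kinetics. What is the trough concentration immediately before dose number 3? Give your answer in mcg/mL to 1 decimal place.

7.5 mcg/mL

f = (1/2)^(τ/t½) = (1/2)^(48/24) ≈ 0.2500.
C₀ = D/Vd = 720/30 ≈ 24.000 mcg/mL.
Before the 3rd dose, 2 doses have been given. Superposition: Cmin = C₀·(f + f²).
≈ 24.000 × (0.2500 + 0.0625) ≈ 24.000 × 0.3125 ≈ 7.500 mcg/mL.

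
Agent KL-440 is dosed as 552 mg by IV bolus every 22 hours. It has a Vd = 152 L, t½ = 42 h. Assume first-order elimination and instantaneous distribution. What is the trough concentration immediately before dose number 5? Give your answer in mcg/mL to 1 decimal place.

6.4 mcg/mL

f = (1/2)^(τ/t½) = (1/2)^(22/42) ≈ 0.6955.
C₀ = D/Vd = 552/152 ≈ 3.632 mcg/mL.
Before the 5th dose, 4 doses have been given. Superposition: Cmin = C₀·(f + f² + … + f^4).
≈ 3.632 × (0.6955 + 0.4837 + 0.3364 + 0.2340) ≈ 3.632 × 1.7496 ≈ 6.355 mcg/mL.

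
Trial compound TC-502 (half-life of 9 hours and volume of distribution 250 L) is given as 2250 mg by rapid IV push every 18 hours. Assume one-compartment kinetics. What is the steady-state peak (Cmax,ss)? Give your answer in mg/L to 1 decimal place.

12.0 mg/L

τ = 18 h = 2 half-lives, so f = (1/2)^2 = 0.25.
Accumulation ratio R = 1/(1 − f) = 1/0.75 = 4/3.
Single-dose peak C₀ = D/Vd = 2250/250 = 9 mg/L.
Steady-state peak Cmax,ss = C₀·R = 9 × 4/3 ≈ 12.000 mg/L.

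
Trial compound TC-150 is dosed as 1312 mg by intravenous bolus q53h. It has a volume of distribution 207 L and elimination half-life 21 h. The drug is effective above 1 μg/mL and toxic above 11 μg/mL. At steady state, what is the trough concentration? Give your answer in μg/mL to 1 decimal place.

Over one 53-h interval, 53/21 ≈ 2.5238 half-lives elapse, leaving f ≈ 0.1739 of each dose.
At steady state, accumulation factor R = 1/(1 − e^(−kτ)) ≈ 1.2105.
Each bolus raises the concentration by D/Vd = 1312/207 ≈ 6.338 μg/mL.
Steady-state peak Cmax,ss = C₀·R ≈ 6.338 × 1.2105 ≈ 7.672 μg/mL.
One interval later, Cmin,ss = Cmax,ss·e^(−kτ) ≈ 7.672 × 0.1739 ≈ 1.334 μg/mL.
Trough 1.3 μg/mL vs MEC 1 μg/mL: adequate.

1.3 μg/mL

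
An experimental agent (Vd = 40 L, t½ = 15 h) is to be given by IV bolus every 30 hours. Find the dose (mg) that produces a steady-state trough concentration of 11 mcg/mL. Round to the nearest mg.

1320 mg

τ/t½ = 30/15 ≈ 2, so f = (1/2)^(30/15) ≈ 0.250000.
Cmin,ss = (D/Vd)·f/(1−f), so D = Cmin,ss·Vd·(1−f)/f.
D = 11 × 40 × (1−f)/f ≈ 11 × 40 × 3.00000 ≈ 1320.00 mg.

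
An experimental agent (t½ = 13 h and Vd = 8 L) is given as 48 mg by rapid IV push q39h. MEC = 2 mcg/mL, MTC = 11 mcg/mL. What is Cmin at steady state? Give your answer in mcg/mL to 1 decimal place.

0.9 mcg/mL

The dosing interval is 3 half-lives, so f = 2^(−3) = 0.125.
At steady state, R = 1/(1 − 0.125) = 8/7.
Single-dose peak C₀ = D/Vd = 48/8 = 6 mcg/mL.
Steady-state peak Cmax,ss = C₀·R = 6 × 8/7 ≈ 6.857 mcg/mL.
Steady-state trough Cmin,ss = Cmax,ss·f ≈ 6.857 × 0.125 ≈ 0.857 mcg/mL.
Trough 0.9 mcg/mL vs MEC 2 mcg/mL: subtherapeutic.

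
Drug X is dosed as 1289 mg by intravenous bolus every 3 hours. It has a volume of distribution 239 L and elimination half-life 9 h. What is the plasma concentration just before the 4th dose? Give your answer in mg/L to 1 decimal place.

f = (1/2)^(τ/t½) = (1/2)^(3/9) ≈ 0.7937.
C₀ = D/Vd = 1289/239 ≈ 5.393 mg/L.
Before the 4th dose, 3 doses have been given. Superposition: Cmin = C₀·(f + f² + … + f^3).
≈ 5.393 × (0.7937 + 0.6300 + 0.5000) ≈ 5.393 × 1.9237 ≈ 10.375 mg/L.

10.4 mg/L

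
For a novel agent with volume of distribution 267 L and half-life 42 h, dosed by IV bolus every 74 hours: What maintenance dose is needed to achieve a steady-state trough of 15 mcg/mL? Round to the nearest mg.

τ/t½ = 74/42 ≈ 1.7619, so f = (1/2)^(74/42) ≈ 0.294859.
Cmin,ss = (D/Vd)·f/(1−f), so D = Cmin,ss·Vd·(1−f)/f.
D = 15 × 267 × (1−f)/f ≈ 15 × 267 × 2.39145 ≈ 9577.76 mg.

9578 mg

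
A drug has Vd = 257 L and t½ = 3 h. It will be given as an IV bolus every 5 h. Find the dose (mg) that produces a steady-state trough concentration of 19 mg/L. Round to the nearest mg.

10620 mg

τ/t½ = 5/3 ≈ 1.6667, so f = (1/2)^(5/3) ≈ 0.314980.
Cmin,ss = (D/Vd)·f/(1−f), so D = Cmin,ss·Vd·(1−f)/f.
D = 19 × 257 × (1−f)/f ≈ 19 × 257 × 2.17480 ≈ 10619.55 mg.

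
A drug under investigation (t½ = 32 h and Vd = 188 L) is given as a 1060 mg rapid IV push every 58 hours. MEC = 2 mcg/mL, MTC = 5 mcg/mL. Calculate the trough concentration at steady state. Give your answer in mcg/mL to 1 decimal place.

2.2 mcg/mL

Over one 58-h interval, 58/32 ≈ 1.8125 half-lives elapse, leaving f ≈ 0.2847 of each dose.
Accumulation ratio R = 1/(1 − f) ≈ 1/0.7153 ≈ 1.3980.
Each bolus raises the concentration by D/Vd = 1060/188 ≈ 5.638 mcg/mL.
Cmax,ss = C₀/(1 − f) ≈ 5.638/0.7153 ≈ 7.882 mcg/mL.
Steady-state trough Cmin,ss = Cmax,ss·f ≈ 7.882 × 0.2847 ≈ 2.244 mcg/mL.
Trough 2.2 mcg/mL vs MEC 2 mcg/mL: adequate.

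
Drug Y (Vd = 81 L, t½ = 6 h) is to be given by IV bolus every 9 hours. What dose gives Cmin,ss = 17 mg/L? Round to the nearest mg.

2518 mg

τ/t½ = 9/6 ≈ 1.5, so f = (1/2)^(9/6) ≈ 0.353553.
Cmin,ss = (D/Vd)·f/(1−f), so D = Cmin,ss·Vd·(1−f)/f.
D = 17 × 81 × (1−f)/f ≈ 17 × 81 × 1.82843 ≈ 2517.75 mg.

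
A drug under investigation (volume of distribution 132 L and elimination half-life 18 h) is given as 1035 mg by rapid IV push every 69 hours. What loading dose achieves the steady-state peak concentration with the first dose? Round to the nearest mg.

f = (1/2)^(69/18) ≈ 0.070154; accumulation ratio R = 1/(1−f) ≈ 1.07545.
Loading dose to hit Cmax,ss on first dose: D_load = D_maint·R ≈ 1035 × 1.07545 ≈ 1113.09 mg.

1113 mg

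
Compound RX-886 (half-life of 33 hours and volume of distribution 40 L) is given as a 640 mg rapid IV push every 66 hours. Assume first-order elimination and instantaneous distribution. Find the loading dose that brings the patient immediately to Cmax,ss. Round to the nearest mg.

853 mg

f = (1/2)^(66/33) ≈ 0.250000; accumulation ratio R = 1/(1−f) ≈ 1.33333.
Loading dose to hit Cmax,ss on first dose: D_load = D_maint·R ≈ 640 × 1.33333 ≈ 853.33 mg.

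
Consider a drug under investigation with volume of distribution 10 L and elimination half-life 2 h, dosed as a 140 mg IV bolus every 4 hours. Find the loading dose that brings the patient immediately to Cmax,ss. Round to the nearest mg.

f = (1/2)^(4/2) ≈ 0.250000; accumulation ratio R = 1/(1−f) ≈ 1.33333.
Loading dose to hit Cmax,ss on first dose: D_load = D_maint·R ≈ 140 × 1.33333 ≈ 186.67 mg.

187 mg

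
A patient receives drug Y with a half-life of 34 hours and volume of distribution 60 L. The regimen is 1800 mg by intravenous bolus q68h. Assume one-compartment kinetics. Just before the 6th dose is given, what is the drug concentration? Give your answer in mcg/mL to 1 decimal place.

10.0 mcg/mL

f = (1/2)^(τ/t½) = (1/2)^(68/34) ≈ 0.2500.
C₀ = D/Vd = 1800/60 ≈ 30.000 mcg/mL.
Before the 6th dose, 5 doses have been given. Superposition: Cmin = C₀·(f + f² + … + f^5).
≈ 30.000 × (0.2500 + 0.0625 + 0.0156 + 0.0039 + 0.0010) ≈ 30.000 × 0.3330 ≈ 9.990 mcg/mL.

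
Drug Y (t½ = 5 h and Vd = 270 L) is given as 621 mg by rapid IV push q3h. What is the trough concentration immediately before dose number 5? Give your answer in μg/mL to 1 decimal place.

3.6 μg/mL

f = (1/2)^(τ/t½) = (1/2)^(3/5) ≈ 0.6598.
C₀ = D/Vd = 621/270 ≈ 2.300 μg/mL.
Before the 5th dose, 4 doses have been given. Superposition: Cmin = C₀·(f + f² + … + f^4).
≈ 2.300 × (0.6598 + 0.4353 + 0.2872 + 0.1895) ≈ 2.300 × 1.5718 ≈ 3.615 μg/mL.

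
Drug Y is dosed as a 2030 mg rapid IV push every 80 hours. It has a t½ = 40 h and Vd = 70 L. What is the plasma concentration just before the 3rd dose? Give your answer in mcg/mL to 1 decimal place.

9.1 mcg/mL

f = (1/2)^(τ/t½) = (1/2)^(80/40) ≈ 0.2500.
C₀ = D/Vd = 2030/70 ≈ 29.000 mcg/mL.
Before the 3rd dose, 2 doses have been given. Superposition: Cmin = C₀·(f + f²).
≈ 29.000 × (0.2500 + 0.0625) ≈ 29.000 × 0.3125 ≈ 9.062 mcg/mL.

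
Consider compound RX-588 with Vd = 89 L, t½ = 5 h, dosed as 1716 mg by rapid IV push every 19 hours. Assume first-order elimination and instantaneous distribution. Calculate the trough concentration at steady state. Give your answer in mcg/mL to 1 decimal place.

1.5 mcg/mL

Over one 19-h interval, 19/5 ≈ 3.8 half-lives elapse, leaving f ≈ 0.0718 of each dose.
Accumulation ratio R = 1/(1 − f) ≈ 1/0.9282 ≈ 1.0774.
Each bolus raises the concentration by D/Vd = 1716/89 ≈ 19.281 mcg/mL.
Cmax,ss = C₀/(1 − f) ≈ 19.281/0.9282 ≈ 20.772 mcg/mL.
One interval later, Cmin,ss = Cmax,ss·e^(−kτ) ≈ 20.772 × 0.0718 ≈ 1.491 mcg/mL.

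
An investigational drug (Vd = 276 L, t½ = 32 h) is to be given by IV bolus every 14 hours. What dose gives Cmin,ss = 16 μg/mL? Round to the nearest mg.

1564 mg

τ/t½ = 14/32 ≈ 0.4375, so f = (1/2)^(14/32) ≈ 0.738413.
Cmin,ss = (D/Vd)·f/(1−f), so D = Cmin,ss·Vd·(1−f)/f.
D = 16 × 276 × (1−f)/f ≈ 16 × 276 × 0.35426 ≈ 1564.41 mg.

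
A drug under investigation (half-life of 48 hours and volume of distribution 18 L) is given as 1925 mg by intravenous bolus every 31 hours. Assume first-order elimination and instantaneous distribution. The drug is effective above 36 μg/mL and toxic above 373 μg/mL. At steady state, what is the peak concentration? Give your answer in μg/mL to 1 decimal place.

Over one 31-h interval, 31/48 ≈ 0.64583 half-lives elapse, leaving f ≈ 0.6391 of each dose.
At steady state, accumulation factor R = 1/(1 − e^(−kτ)) ≈ 2.7709.
Single-dose peak C₀ = D/Vd = 1925/18 ≈ 106.944 μg/mL.
Steady-state peak Cmax,ss = C₀·R ≈ 106.944 × 2.7709 ≈ 296.331 μg/mL.
Peak 296.3 μg/mL vs MTC 373 μg/mL: below toxic threshold.

296.3 μg/mL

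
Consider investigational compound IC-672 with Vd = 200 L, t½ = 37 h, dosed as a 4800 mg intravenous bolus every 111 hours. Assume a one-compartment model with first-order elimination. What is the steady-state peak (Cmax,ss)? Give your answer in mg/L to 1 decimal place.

The dosing interval is 3 half-lives, so f = 2^(−3) = 0.125.
At steady state, R = 1/(1 − 0.125) = 8/7.
Single-dose peak C₀ = D/Vd = 4800/200 = 24 mg/L.
Steady-state peak Cmax,ss = C₀·R = 24 × 8/7 ≈ 27.429 mg/L.

27.4 mg/L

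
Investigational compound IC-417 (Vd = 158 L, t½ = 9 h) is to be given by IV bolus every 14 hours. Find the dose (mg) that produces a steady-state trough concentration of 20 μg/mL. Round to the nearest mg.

τ/t½ = 14/9 ≈ 1.5556, so f = (1/2)^(14/9) ≈ 0.340198.
Cmin,ss = (D/Vd)·f/(1−f), so D = Cmin,ss·Vd·(1−f)/f.
D = 20 × 158 × (1−f)/f ≈ 20 × 158 × 1.93946 ≈ 6128.69 mg.

6129 mg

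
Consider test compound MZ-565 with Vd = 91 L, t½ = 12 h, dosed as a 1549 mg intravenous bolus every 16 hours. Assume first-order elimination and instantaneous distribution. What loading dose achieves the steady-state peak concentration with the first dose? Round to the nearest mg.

2568 mg

f = (1/2)^(16/12) ≈ 0.396850; accumulation ratio R = 1/(1−f) ≈ 1.65796.
Loading dose to hit Cmax,ss on first dose: D_load = D_maint·R ≈ 1549 × 1.65796 ≈ 2568.18 mg.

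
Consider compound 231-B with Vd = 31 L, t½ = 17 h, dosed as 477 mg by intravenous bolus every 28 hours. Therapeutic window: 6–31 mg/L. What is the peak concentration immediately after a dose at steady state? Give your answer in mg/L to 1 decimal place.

τ/t½ = 28/17 ≈ 1.6471, so fraction remaining f = (1/2)^(28/17) ≈ 0.3193.
At steady state, accumulation factor R = 1/(1 − e^(−kτ)) ≈ 1.4691.
Each bolus raises the concentration by D/Vd = 477/31 ≈ 15.387 mg/L.
Steady-state peak Cmax,ss = C₀·R ≈ 15.387 × 1.4691 ≈ 22.605 mg/L.
Peak 22.6 mg/L vs MTC 31 mg/L: below toxic threshold.

22.6 mg/L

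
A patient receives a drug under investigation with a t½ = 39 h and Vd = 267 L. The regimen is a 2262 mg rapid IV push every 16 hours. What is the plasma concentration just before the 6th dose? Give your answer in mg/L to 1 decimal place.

f = (1/2)^(τ/t½) = (1/2)^(16/39) ≈ 0.7525.
C₀ = D/Vd = 2262/267 ≈ 8.472 mg/L.
Before the 6th dose, 5 doses have been given. Superposition: Cmin = C₀·(f + f² + … + f^5).
≈ 8.472 × (0.7525 + 0.5663 + 0.4261 + 0.3206 + 0.2413) ≈ 8.472 × 2.3068 ≈ 19.543 mg/L.

19.5 mg/L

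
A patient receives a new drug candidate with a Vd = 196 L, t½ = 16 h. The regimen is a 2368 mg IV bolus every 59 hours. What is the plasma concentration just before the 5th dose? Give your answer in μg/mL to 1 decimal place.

1.0 μg/mL

f = (1/2)^(τ/t½) = (1/2)^(59/16) ≈ 0.0776.
C₀ = D/Vd = 2368/196 ≈ 12.082 μg/mL.
Before the 5th dose, 4 doses have been given. Superposition: Cmin = C₀·(f + f² + … + f^4).
≈ 12.082 × (0.0776 + 0.0060 + 0.0005 + 0.0000) ≈ 12.082 × 0.0841 ≈ 1.016 μg/mL.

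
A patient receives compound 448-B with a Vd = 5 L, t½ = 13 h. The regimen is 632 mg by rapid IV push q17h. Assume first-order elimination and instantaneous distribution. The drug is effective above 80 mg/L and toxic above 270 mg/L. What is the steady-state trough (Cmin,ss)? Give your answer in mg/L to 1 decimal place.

85.7 mg/L

τ/t½ = 17/13 ≈ 1.3077, so fraction remaining f = (1/2)^(17/13) ≈ 0.4040.
Accumulation ratio R = 1/(1 − f) ≈ 1/0.5960 ≈ 1.6779.
Single-dose peak C₀ = D/Vd = 632/5 ≈ 126.400 mg/L.
Cmax,ss = C₀/(1 − f) ≈ 126.400/0.5960 ≈ 212.081 mg/L.
One interval later, Cmin,ss = Cmax,ss·e^(−kτ) ≈ 212.081 × 0.4040 ≈ 85.681 mg/L.
Trough 85.7 mg/L vs MEC 80 mg/L: adequate.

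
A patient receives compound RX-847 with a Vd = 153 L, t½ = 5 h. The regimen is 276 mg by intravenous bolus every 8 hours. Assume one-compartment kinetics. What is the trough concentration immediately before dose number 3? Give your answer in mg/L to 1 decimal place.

0.8 mg/L

f = (1/2)^(τ/t½) = (1/2)^(8/5) ≈ 0.3299.
C₀ = D/Vd = 276/153 ≈ 1.804 mg/L.
Before the 3rd dose, 2 doses have been given. Superposition: Cmin = C₀·(f + f²).
≈ 1.804 × (0.3299 + 0.1088) ≈ 1.804 × 0.4387 ≈ 0.791 mg/L.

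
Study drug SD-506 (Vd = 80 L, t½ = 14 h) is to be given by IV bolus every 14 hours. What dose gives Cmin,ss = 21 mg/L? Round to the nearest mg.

1680 mg

τ/t½ = 14/14 ≈ 1, so f = (1/2)^(14/14) ≈ 0.500000.
Cmin,ss = (D/Vd)·f/(1−f), so D = Cmin,ss·Vd·(1−f)/f.
D = 21 × 80 × (1−f)/f ≈ 21 × 80 × 1.00000 ≈ 1680.00 mg.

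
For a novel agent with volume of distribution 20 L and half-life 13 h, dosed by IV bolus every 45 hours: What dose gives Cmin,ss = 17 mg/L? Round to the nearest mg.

3405 mg

τ/t½ = 45/13 ≈ 3.4615, so f = (1/2)^(45/13) ≈ 0.090776.
Cmin,ss = (D/Vd)·f/(1−f), so D = Cmin,ss·Vd·(1−f)/f.
D = 17 × 20 × (1−f)/f ≈ 17 × 20 × 10.01613 ≈ 3405.48 mg.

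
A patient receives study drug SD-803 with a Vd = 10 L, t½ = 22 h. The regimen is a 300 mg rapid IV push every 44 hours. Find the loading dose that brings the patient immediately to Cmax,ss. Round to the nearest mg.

400 mg

f = (1/2)^(44/22) ≈ 0.250000; accumulation ratio R = 1/(1−f) ≈ 1.33333.
Loading dose to hit Cmax,ss on first dose: D_load = D_maint·R ≈ 300 × 1.33333 ≈ 400.00 mg.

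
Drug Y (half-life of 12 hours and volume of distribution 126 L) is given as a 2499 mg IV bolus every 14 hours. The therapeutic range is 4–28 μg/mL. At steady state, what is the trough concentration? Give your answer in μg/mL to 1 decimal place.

Over one 14-h interval, 14/12 ≈ 1.1667 half-lives elapse, leaving f ≈ 0.4454 of each dose.
Accumulation ratio R = 1/(1 − f) ≈ 1/0.5546 ≈ 1.8031.
Each bolus raises the concentration by D/Vd = 2499/126 ≈ 19.833 μg/mL.
Steady-state peak Cmax,ss = C₀·R ≈ 19.833 × 1.8031 ≈ 35.761 μg/mL.
One interval later, Cmin,ss = Cmax,ss·e^(−kτ) ≈ 35.761 × 0.4454 ≈ 15.928 μg/mL.
Trough 15.9 μg/mL vs MEC 4 μg/mL: adequate.

15.9 μg/mL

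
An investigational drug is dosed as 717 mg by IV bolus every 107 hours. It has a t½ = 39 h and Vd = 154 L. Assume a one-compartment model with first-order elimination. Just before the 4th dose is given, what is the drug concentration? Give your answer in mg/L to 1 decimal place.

0.8 mg/L

f = (1/2)^(τ/t½) = (1/2)^(107/39) ≈ 0.1493.
C₀ = D/Vd = 717/154 ≈ 4.656 mg/L.
Before the 4th dose, 3 doses have been given. Superposition: Cmin = C₀·(f + f² + … + f^3).
≈ 4.656 × (0.1493 + 0.0223 + 0.0033) ≈ 4.656 × 0.1749 ≈ 0.814 mg/L.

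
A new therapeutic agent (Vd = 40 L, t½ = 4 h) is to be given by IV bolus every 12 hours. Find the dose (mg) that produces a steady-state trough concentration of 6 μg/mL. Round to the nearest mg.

1680 mg

τ/t½ = 12/4 ≈ 3, so f = (1/2)^(12/4) ≈ 0.125000.
Cmin,ss = (D/Vd)·f/(1−f), so D = Cmin,ss·Vd·(1−f)/f.
D = 6 × 40 × (1−f)/f ≈ 6 × 40 × 7.00000 ≈ 1680.00 mg.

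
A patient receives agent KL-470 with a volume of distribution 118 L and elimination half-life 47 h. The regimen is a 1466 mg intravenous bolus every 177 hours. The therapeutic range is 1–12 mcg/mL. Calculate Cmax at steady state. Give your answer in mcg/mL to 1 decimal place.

13.4 mcg/mL

k = ln2/t½ = ln2/47 ≈ 0.014748 h⁻¹; fraction remaining f = e^(−kτ) = e^(−0.014748×177) ≈ 0.0735.
Accumulation ratio R = 1/(1 − f) ≈ 1/0.9265 ≈ 1.0793.
Single-dose peak C₀ = D/Vd = 1466/118 ≈ 12.424 mcg/mL.
Steady-state peak Cmax,ss = C₀·R ≈ 12.424 × 1.0793 ≈ 13.409 mcg/mL.
Peak 13.4 mcg/mL vs MTC 12 mcg/mL: exceeds toxic threshold.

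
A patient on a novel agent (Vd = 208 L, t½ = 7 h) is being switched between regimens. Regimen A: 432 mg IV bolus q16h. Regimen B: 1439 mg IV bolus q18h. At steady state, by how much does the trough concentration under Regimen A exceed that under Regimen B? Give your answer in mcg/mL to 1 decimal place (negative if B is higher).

Regimen A: f = (1/2)^(16/7) ≈ 0.2051; Cmin,ss = (432/208)·f/(1−f) ≈ 0.536 mcg/mL.
Regimen B: f = (1/2)^(18/7) ≈ 0.1682; Cmin,ss = (1439/208)·f/(1−f) ≈ 1.399 mcg/mL.
Difference ≈ 0.536 − 1.399 ≈ -0.863 mcg/mL.

-0.9 mcg/mL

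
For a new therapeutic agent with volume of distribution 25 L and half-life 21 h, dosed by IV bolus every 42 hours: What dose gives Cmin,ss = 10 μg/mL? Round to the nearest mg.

750 mg

τ/t½ = 42/21 ≈ 2, so f = (1/2)^(42/21) ≈ 0.250000.
Cmin,ss = (D/Vd)·f/(1−f), so D = Cmin,ss·Vd·(1−f)/f.
D = 10 × 25 × (1−f)/f ≈ 10 × 25 × 3.00000 ≈ 750.00 mg.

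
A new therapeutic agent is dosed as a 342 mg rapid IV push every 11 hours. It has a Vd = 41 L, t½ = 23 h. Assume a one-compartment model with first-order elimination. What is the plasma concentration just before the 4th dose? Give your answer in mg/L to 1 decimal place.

f = (1/2)^(τ/t½) = (1/2)^(11/23) ≈ 0.7178.
C₀ = D/Vd = 342/41 ≈ 8.341 mg/L.
Before the 4th dose, 3 doses have been given. Superposition: Cmin = C₀·(f + f² + … + f^3).
≈ 8.341 × (0.7178 + 0.5152 + 0.3698) ≈ 8.341 × 1.6028 ≈ 13.369 mg/L.

13.4 mg/L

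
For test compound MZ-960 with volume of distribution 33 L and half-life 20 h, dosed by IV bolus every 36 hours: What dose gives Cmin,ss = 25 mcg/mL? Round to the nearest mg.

2048 mg

τ/t½ = 36/20 ≈ 1.8, so f = (1/2)^(36/20) ≈ 0.287175.
Cmin,ss = (D/Vd)·f/(1−f), so D = Cmin,ss·Vd·(1−f)/f.
D = 25 × 33 × (1−f)/f ≈ 25 × 33 × 2.48220 ≈ 2047.82 mg.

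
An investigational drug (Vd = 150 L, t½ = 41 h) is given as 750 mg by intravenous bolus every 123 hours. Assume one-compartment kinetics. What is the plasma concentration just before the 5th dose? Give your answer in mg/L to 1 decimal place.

0.7 mg/L

f = (1/2)^(τ/t½) = (1/2)^(123/41) ≈ 0.1250.
C₀ = D/Vd = 750/150 ≈ 5.000 mg/L.
Before the 5th dose, 4 doses have been given. Superposition: Cmin = C₀·(f + f² + … + f^4).
≈ 5.000 × (0.1250 + 0.0156 + 0.0020 + 0.0002) ≈ 5.000 × 0.1428 ≈ 0.714 mg/L.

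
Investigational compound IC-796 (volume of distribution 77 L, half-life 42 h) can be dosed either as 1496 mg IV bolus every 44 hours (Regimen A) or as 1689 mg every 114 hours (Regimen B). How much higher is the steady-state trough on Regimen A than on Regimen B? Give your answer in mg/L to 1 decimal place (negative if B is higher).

Regimen A: f = (1/2)^(44/42) ≈ 0.4838; Cmin,ss = (1496/77)·f/(1−f) ≈ 18.209 mg/L.
Regimen B: f = (1/2)^(114/42) ≈ 0.1524; Cmin,ss = (1689/77)·f/(1−f) ≈ 3.944 mg/L.
Difference ≈ 18.209 − 3.944 ≈ 14.265 mg/L.

14.3 mg/L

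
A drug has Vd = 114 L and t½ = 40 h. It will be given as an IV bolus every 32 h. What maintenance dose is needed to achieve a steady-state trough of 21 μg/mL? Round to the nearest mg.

1774 mg

τ/t½ = 32/40 ≈ 0.8, so f = (1/2)^(32/40) ≈ 0.574349.
Cmin,ss = (D/Vd)·f/(1−f), so D = Cmin,ss·Vd·(1−f)/f.
D = 21 × 114 × (1−f)/f ≈ 21 × 114 × 0.74110 ≈ 1774.19 mg.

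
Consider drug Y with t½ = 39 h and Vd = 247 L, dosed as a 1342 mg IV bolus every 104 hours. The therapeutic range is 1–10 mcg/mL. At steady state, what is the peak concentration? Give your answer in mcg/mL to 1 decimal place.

6.4 mcg/mL

Over one 104-h interval, 104/39 ≈ 2.6667 half-lives elapse, leaving f ≈ 0.1575 of each dose.
Accumulation ratio R = 1/(1 − f) ≈ 1/0.8425 ≈ 1.1869.
Each bolus raises the concentration by D/Vd = 1342/247 ≈ 5.433 mcg/mL.
Steady-state peak Cmax,ss = C₀·R ≈ 5.433 × 1.1869 ≈ 6.448 mcg/mL.
Peak 6.4 mcg/mL vs MTC 10 mcg/mL: below toxic threshold.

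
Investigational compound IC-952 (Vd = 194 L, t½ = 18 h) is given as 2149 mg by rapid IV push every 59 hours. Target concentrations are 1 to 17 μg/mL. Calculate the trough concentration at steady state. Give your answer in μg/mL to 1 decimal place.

Over one 59-h interval, 59/18 ≈ 3.2778 half-lives elapse, leaving f ≈ 0.1031 of each dose.
At steady state, accumulation factor R = 1/(1 − e^(−kτ)) ≈ 1.1150.
Each bolus raises the concentration by D/Vd = 2149/194 ≈ 11.077 μg/mL.
Cmax,ss = C₀/(1 − f) ≈ 11.077/0.8969 ≈ 12.350 μg/mL.
One interval later, Cmin,ss = Cmax,ss·e^(−kτ) ≈ 12.350 × 0.1031 ≈ 1.273 μg/mL.
Trough 1.3 μg/mL vs MEC 1 μg/mL: adequate.

1.3 μg/mL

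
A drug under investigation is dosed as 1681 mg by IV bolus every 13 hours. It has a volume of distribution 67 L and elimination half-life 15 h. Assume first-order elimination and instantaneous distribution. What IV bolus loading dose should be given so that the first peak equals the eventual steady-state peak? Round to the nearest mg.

3722 mg

f = (1/2)^(13/15) ≈ 0.548412; accumulation ratio R = 1/(1−f) ≈ 2.21441.
Loading dose to hit Cmax,ss on first dose: D_load = D_maint·R ≈ 1681 × 2.21441 ≈ 3722.42 mg.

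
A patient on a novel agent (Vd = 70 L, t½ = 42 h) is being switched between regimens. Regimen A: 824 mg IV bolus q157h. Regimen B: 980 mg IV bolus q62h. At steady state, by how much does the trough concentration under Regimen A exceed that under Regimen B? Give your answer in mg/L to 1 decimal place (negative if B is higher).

Regimen A: f = (1/2)^(157/42) ≈ 0.0749; Cmin,ss = (824/70)·f/(1−f) ≈ 0.953 mg/L.
Regimen B: f = (1/2)^(62/42) ≈ 0.3594; Cmin,ss = (980/70)·f/(1−f) ≈ 7.855 mg/L.
Difference ≈ 0.953 − 7.855 ≈ -6.902 mg/L.

-6.9 mg/L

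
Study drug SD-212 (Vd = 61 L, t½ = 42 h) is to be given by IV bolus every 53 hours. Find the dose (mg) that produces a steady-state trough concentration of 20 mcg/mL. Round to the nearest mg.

1706 mg

τ/t½ = 53/42 ≈ 1.2619, so f = (1/2)^(53/42) ≈ 0.416993.
Cmin,ss = (D/Vd)·f/(1−f), so D = Cmin,ss·Vd·(1−f)/f.
D = 20 × 61 × (1−f)/f ≈ 20 × 61 × 1.39812 ≈ 1705.71 mg.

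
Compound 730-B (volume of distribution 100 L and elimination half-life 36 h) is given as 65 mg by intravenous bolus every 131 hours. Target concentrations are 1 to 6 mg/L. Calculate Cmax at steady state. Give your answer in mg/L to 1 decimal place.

0.7 mg/L

Over one 131-h interval, 131/36 ≈ 3.6389 half-lives elapse, leaving f ≈ 0.0803 of each dose.
Accumulation ratio R = 1/(1 − f) ≈ 1/0.9197 ≈ 1.0873.
Single-dose peak C₀ = D/Vd = 65/100 ≈ 0.650 mg/L.
Steady-state peak Cmax,ss = C₀·R ≈ 0.650 × 1.0873 ≈ 0.707 mg/L.
Peak 0.7 mg/L vs MTC 6 mg/L: below toxic threshold.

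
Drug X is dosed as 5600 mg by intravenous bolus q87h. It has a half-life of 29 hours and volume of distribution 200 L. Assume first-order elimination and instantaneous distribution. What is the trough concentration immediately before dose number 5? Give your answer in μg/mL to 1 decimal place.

f = (1/2)^(τ/t½) = (1/2)^(87/29) ≈ 0.1250.
C₀ = D/Vd = 5600/200 ≈ 28.000 μg/mL.
Before the 5th dose, 4 doses have been given. Superposition: Cmin = C₀·(f + f² + … + f^4).
≈ 28.000 × (0.1250 + 0.0156 + 0.0020 + 0.0002) ≈ 28.000 × 0.1428 ≈ 3.998 μg/mL.

4.0 μg/mL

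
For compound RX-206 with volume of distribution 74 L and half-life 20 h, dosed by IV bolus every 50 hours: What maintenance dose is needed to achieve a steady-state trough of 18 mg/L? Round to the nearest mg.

τ/t½ = 50/20 ≈ 2.5, so f = (1/2)^(50/20) ≈ 0.176777.
Cmin,ss = (D/Vd)·f/(1−f), so D = Cmin,ss·Vd·(1−f)/f.
D = 18 × 74 × (1−f)/f ≈ 18 × 74 × 4.65684 ≈ 6202.91 mg.

6203 mg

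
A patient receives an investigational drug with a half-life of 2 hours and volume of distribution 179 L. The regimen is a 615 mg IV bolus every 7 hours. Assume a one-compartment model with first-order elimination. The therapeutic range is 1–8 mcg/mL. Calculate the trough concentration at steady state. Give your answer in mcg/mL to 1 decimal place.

0.3 mcg/mL

k = ln2/t½ = ln2/2 ≈ 0.346574 h⁻¹; fraction remaining f = e^(−kτ) = e^(−0.346574×7) ≈ 0.0884.
Single-dose peak C₀ = D/Vd = 615/179 ≈ 3.436 mcg/mL.
Steady-state trough Cmin,ss = C₀·f/(1−f) ≈ 3.436 × 0.0884/0.9116 ≈ 0.333 mcg/mL.
Trough 0.3 mcg/mL vs MEC 1 mcg/mL: subtherapeutic.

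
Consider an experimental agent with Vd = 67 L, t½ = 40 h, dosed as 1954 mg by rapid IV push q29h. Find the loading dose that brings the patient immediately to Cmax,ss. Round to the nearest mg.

4947 mg

f = (1/2)^(29/40) ≈ 0.604997; accumulation ratio R = 1/(1−f) ≈ 2.53163.
Loading dose to hit Cmax,ss on first dose: D_load = D_maint·R ≈ 1954 × 2.53163 ≈ 4946.81 mg.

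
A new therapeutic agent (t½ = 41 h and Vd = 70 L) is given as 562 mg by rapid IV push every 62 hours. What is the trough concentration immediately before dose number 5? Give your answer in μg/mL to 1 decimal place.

4.3 μg/mL

f = (1/2)^(τ/t½) = (1/2)^(62/41) ≈ 0.3506.
C₀ = D/Vd = 562/70 ≈ 8.029 μg/mL.
Before the 5th dose, 4 doses have been given. Superposition: Cmin = C₀·(f + f² + … + f^4).
≈ 8.029 × (0.3506 + 0.1229 + 0.0431 + 0.0151) ≈ 8.029 × 0.5317 ≈ 4.269 μg/mL.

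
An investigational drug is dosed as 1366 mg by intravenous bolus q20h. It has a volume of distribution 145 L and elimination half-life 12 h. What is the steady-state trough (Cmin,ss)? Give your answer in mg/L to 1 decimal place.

4.3 mg/L

τ/t½ = 20/12 ≈ 1.6667, so fraction remaining f = (1/2)^(20/12) ≈ 0.3150.
Single-dose peak C₀ = D/Vd = 1366/145 ≈ 9.421 mg/L.
Steady-state trough Cmin,ss = C₀·f/(1−f) ≈ 9.421 × 0.3150/0.6850 ≈ 4.332 mg/L.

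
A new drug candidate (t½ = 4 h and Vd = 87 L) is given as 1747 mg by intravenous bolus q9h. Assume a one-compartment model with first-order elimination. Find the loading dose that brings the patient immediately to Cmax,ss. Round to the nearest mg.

2212 mg

f = (1/2)^(9/4) ≈ 0.210224; accumulation ratio R = 1/(1−f) ≈ 1.26618.
Loading dose to hit Cmax,ss on first dose: D_load = D_maint·R ≈ 1747 × 1.26618 ≈ 2212.02 mg.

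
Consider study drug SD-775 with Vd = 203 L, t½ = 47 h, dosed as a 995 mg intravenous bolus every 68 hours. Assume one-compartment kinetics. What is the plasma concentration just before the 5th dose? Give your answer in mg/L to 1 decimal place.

2.8 mg/L

f = (1/2)^(τ/t½) = (1/2)^(68/47) ≈ 0.3668.
C₀ = D/Vd = 995/203 ≈ 4.901 mg/L.
Before the 5th dose, 4 doses have been given. Superposition: Cmin = C₀·(f + f² + … + f^4).
≈ 4.901 × (0.3668 + 0.1345 + 0.0494 + 0.0181) ≈ 4.901 × 0.5688 ≈ 2.788 mg/L.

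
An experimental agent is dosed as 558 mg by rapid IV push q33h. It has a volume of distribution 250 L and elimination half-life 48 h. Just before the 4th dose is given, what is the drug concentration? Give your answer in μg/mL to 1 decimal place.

f = (1/2)^(τ/t½) = (1/2)^(33/48) ≈ 0.6209.
C₀ = D/Vd = 558/250 ≈ 2.232 μg/mL.
Before the 4th dose, 3 doses have been given. Superposition: Cmin = C₀·(f + f² + … + f^3).
≈ 2.232 × (0.6209 + 0.3855 + 0.2394) ≈ 2.232 × 1.2458 ≈ 2.781 μg/mL.

2.8 μg/mL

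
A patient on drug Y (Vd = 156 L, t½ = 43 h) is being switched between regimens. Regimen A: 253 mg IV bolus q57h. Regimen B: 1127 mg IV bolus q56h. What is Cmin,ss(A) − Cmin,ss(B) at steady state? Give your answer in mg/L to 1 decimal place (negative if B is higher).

-3.9 mg/L

Regimen A: f = (1/2)^(57/43) ≈ 0.3990; Cmin,ss = (253/156)·f/(1−f) ≈ 1.077 mg/L.
Regimen B: f = (1/2)^(56/43) ≈ 0.4055; Cmin,ss = (1127/156)·f/(1−f) ≈ 4.928 mg/L.
Difference ≈ 1.077 − 4.928 ≈ -3.851 mg/L.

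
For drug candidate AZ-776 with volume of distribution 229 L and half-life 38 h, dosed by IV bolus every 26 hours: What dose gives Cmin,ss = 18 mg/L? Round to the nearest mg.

2501 mg

τ/t½ = 26/38 ≈ 0.68421, so f = (1/2)^(26/38) ≈ 0.622346.
Cmin,ss = (D/Vd)·f/(1−f), so D = Cmin,ss·Vd·(1−f)/f.
D = 18 × 229 × (1−f)/f ≈ 18 × 229 × 0.60682 ≈ 2501.31 mg.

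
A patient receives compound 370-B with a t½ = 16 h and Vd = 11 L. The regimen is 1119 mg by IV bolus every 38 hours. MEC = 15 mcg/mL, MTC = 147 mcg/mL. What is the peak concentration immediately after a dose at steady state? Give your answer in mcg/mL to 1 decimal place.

k = ln2/t½ = ln2/16 ≈ 0.043322 h⁻¹; fraction remaining f = e^(−kτ) = e^(−0.043322×38) ≈ 0.1928.
Accumulation ratio R = 1/(1 − f) ≈ 1/0.8072 ≈ 1.2389.
Single-dose peak C₀ = D/Vd = 1119/11 ≈ 101.727 mcg/mL.
Steady-state peak Cmax,ss = C₀·R ≈ 101.727 × 1.2389 ≈ 126.030 mcg/mL.
Peak 126.0 mcg/mL vs MTC 147 mcg/mL: below toxic threshold.

126.0 mcg/mL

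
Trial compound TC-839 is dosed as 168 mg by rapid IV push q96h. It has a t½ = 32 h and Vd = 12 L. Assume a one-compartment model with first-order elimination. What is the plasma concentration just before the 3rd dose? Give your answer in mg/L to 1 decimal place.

f = (1/2)^(τ/t½) = (1/2)^(96/32) ≈ 0.1250.
C₀ = D/Vd = 168/12 ≈ 14.000 mg/L.
Before the 3rd dose, 2 doses have been given. Superposition: Cmin = C₀·(f + f²).
≈ 14.000 × (0.1250 + 0.0156) ≈ 14.000 × 0.1406 ≈ 1.968 mg/L.

2.0 mg/L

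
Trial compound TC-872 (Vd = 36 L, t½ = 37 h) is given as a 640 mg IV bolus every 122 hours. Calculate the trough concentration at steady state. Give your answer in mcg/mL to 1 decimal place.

k = ln2/t½ = ln2/37 ≈ 0.018734 h⁻¹; fraction remaining f = e^(−kτ) = e^(−0.018734×122) ≈ 0.1017.
Accumulation ratio R = 1/(1 − f) ≈ 1/0.8983 ≈ 1.1132.
Single-dose peak C₀ = D/Vd = 640/36 ≈ 17.778 mcg/mL.
Cmax,ss = C₀/(1 − f) ≈ 17.778/0.8983 ≈ 19.791 mcg/mL.
One interval later, Cmin,ss = Cmax,ss·e^(−kτ) ≈ 19.791 × 0.1017 ≈ 2.013 mcg/mL.

2.0 mcg/mL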